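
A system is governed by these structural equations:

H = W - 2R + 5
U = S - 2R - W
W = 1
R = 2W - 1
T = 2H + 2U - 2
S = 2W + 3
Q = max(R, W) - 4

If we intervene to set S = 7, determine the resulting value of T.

14

Under do(S=7), the mechanism S = 2W + 3 is discarded; S is fixed at 7.
R = 2W - 1  [with W=1]  = 1
U = S - 2R - W  [with S=7, R=1, W=1]  = 4
H = W - 2R + 5  [with W=1, R=1]  = 4
T = 2H + 2U - 2  [with H=4, U=4]  = 14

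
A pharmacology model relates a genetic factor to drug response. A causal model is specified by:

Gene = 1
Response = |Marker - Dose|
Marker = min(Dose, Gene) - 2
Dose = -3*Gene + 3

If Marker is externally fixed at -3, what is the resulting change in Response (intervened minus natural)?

1

The intervention breaks the incoming arrows to Marker: Marker = min(Dose, Gene) - 2 no longer applies, and Marker = -3.
Dose = -3*Gene + 3  [with Gene=1]  = 0
Response = |Marker - Dose|  [with Marker=-3, Dose=0]  = 3
Without intervention: Dose = -3*Gene + 3  [with Gene=1]  = 0; Marker = min(Dose, Gene) - 2  [with Dose=0, Gene=1]  = -2; Response = |Marker - Dose|  [with Marker=-2, Dose=0]  = 2.
Change = 3 − 2 = 1.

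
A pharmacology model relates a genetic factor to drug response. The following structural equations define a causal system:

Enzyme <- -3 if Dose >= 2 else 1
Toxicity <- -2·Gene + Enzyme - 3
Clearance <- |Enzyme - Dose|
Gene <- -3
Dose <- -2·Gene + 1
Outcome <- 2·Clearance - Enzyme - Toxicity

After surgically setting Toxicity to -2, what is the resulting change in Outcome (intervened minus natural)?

Under do(Toxicity=-2), the mechanism Toxicity <- -2·Gene + Enzyme - 3 is discarded; Toxicity is fixed at -2.
Dose = -2·Gene + 1  [with Gene=-3]  = 7
Enzyme = -3 if Dose >= 2 else 1  [with Dose=7]  = -3
Clearance = |Enzyme - Dose|  [with Enzyme=-3, Dose=7]  = 10
Outcome = 2·Clearance - Enzyme - Toxicity  [with Clearance=10, Enzyme=-3, Toxicity=-2]  = 25
Without intervention: Dose = -2·Gene + 1  [with Gene=-3]  = 7; Enzyme = -3 if Dose >= 2 else 1  [with Dose=7]  = -3; Toxicity = -2·Gene + Enzyme - 3  [with Gene=-3, Enzyme=-3]  = 0; Clearance = |Enzyme - Dose|  [with Enzyme=-3, Dose=7]  = 10; Outcome = 2·Clearance - Enzyme - Toxicity  [with Clearance=10, Enzyme=-3, Toxicity=0]  = 23.
Change = 25 − 23 = 2.

2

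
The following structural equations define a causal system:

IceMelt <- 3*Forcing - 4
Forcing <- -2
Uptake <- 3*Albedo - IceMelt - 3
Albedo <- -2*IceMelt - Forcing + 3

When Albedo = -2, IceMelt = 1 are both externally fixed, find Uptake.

-10

The joint intervention fixes Albedo = -2, IceMelt = 1, removing each variable's own equation.
Uptake = 3*Albedo - IceMelt - 3  [with Albedo=-2, IceMelt=1]  = -10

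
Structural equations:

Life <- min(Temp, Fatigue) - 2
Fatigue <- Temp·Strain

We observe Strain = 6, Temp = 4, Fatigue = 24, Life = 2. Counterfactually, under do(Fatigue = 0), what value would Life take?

The intervention breaks the incoming arrows to Fatigue: Fatigue <- Temp·Strain no longer applies, and Fatigue = 0.
Life = min(Temp, Fatigue) - 2  [with Temp=4, Fatigue=0]  = -2

-2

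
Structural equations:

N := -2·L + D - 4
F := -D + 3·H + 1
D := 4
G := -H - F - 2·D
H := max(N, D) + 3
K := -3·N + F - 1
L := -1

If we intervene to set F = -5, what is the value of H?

7

The intervention breaks the incoming arrows to F: F := -D + 3·H + 1 no longer applies, and F = -5.
Since H is not a descendant of the intervened variable, it is unaffected.
N = -2·L + D - 4  [with L=-1, D=4]  = 2
H = max(N, D) + 3  [with N=2, D=4]  = 7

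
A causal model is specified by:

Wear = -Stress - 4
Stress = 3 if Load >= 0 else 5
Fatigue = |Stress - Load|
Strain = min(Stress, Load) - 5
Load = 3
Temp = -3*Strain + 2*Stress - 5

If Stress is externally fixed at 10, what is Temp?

Under do(Stress=10), the mechanism Stress = 3 if Load >= 0 else 5 is discarded; Stress is fixed at 10.
Strain = min(Stress, Load) - 5  [with Stress=10, Load=3]  = -2
Temp = -3*Strain + 2*Stress - 5  [with Strain=-2, Stress=10]  = 21

21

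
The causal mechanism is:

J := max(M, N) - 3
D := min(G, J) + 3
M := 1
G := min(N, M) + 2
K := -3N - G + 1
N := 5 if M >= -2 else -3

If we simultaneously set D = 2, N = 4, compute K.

-14

The joint intervention fixes D = 2, N = 4, removing each variable's own equation.
G = min(N, M) + 2  [with N=4, M=1]  = 3
K = -3N - G + 1  [with N=4, G=3]  = -14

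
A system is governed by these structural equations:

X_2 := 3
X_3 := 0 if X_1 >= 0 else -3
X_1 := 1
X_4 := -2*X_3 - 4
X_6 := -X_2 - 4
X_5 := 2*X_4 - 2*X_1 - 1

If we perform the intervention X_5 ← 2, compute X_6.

-7

The intervention breaks the incoming arrows to X_5: X_5 := 2*X_4 - 2*X_1 - 1 no longer applies, and X_5 = 2.
Since X_6 is not a descendant of the intervened variable, it is unaffected.
X_6 = -X_2 - 4  [with X_2=3]  = -7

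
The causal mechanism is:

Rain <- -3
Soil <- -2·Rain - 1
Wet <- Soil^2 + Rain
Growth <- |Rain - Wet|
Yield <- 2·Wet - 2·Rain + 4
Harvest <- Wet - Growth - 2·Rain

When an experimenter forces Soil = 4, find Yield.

36

do(Soil=4) replaces the equation Soil <- -2·Rain - 1 with the constant Soil = 4.
Wet = Soil^2 + Rain  [with Soil=4, Rain=-3]  = 13
Yield = 2·Wet - 2·Rain + 4  [with Wet=13, Rain=-3]  = 36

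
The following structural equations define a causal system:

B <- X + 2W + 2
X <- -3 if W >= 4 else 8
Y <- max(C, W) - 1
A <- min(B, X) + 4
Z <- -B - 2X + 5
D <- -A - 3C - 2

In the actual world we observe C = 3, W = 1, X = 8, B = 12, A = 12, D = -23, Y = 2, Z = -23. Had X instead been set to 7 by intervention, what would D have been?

The intervention breaks the incoming arrows to X: X <- -3 if W >= 4 else 8 no longer applies, and X = 7.
B = X + 2W + 2  [with X=7, W=1]  = 11
A = min(B, X) + 4  [with B=11, X=7]  = 11
D = -A - 3C - 2  [with A=11, C=3]  = -22

-22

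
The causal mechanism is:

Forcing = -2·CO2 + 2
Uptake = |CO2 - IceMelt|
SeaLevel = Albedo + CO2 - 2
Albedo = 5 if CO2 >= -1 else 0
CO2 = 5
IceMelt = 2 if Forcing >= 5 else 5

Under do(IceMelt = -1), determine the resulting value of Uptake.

The intervention breaks the incoming arrows to IceMelt: IceMelt = 2 if Forcing >= 5 else 5 no longer applies, and IceMelt = -1.
Uptake = |CO2 - IceMelt|  [with CO2=5, IceMelt=-1]  = 6

6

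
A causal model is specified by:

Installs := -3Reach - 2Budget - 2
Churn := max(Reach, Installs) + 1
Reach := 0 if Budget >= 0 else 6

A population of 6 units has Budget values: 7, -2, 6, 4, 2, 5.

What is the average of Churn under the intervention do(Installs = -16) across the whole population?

2

do(Installs=-16) breaks Installs's dependence on Budget. With Installs=-16 fixed, Churn across the units is 1, 7, 1, 1, 1, 1, mean 2.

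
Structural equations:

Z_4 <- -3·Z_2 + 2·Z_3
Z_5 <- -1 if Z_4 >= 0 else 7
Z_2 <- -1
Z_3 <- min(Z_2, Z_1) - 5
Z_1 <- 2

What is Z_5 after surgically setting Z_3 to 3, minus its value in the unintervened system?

-8

do(Z_3=3) replaces the equation Z_3 <- min(Z_2, Z_1) - 5 with the constant Z_3 = 3.
Z_4 = -3·Z_2 + 2·Z_3  [with Z_2=-1, Z_3=3]  = 9
Z_5 = -1 if Z_4 >= 0 else 7  [with Z_4=9]  = -1
Without intervention: Z_3 = min(Z_2, Z_1) - 5  [with Z_2=-1, Z_1=2]  = -6; Z_4 = -3·Z_2 + 2·Z_3  [with Z_2=-1, Z_3=-6]  = -9; Z_5 = -1 if Z_4 >= 0 else 7  [with Z_4=-9]  = 7.
Change = -1 − 7 = -8.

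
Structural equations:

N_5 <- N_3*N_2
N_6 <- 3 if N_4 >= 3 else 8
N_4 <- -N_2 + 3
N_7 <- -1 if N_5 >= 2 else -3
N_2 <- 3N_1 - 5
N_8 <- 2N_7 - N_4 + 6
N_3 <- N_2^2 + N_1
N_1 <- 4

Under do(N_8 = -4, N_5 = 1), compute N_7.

-3

Under do(N_8 = -4, N_5 = 1), each intervened variable's structural equation is replaced by its fixed value.
N_7 = -1 if N_5 >= 2 else -3  [with N_5=1]  = -3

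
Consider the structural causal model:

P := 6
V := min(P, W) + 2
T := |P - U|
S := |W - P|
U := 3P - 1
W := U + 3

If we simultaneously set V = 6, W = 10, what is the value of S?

Setting V = 6, W = 10 by intervention discards those variables' equations.
S = |W - P|  [with W=10, P=6]  = 4

4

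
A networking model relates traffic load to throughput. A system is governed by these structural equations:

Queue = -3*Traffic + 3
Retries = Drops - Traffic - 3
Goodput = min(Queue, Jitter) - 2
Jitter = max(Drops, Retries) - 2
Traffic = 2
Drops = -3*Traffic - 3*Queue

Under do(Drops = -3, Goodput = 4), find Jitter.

-5

The joint intervention fixes Drops = -3, Goodput = 4, removing each variable's own equation.
Retries = Drops - Traffic - 3  [with Drops=-3, Traffic=2]  = -8
Jitter = max(Drops, Retries) - 2  [with Drops=-3, Retries=-8]  = -5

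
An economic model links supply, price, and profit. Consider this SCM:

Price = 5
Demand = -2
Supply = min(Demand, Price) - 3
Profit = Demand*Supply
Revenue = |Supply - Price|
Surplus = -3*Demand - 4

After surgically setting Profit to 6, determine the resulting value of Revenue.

The intervention breaks the incoming arrows to Profit: Profit = Demand*Supply no longer applies, and Profit = 6.
Since Revenue is not a descendant of the intervened variable, it is unaffected.
Supply = min(Demand, Price) - 3  [with Demand=-2, Price=5]  = -5
Revenue = |Supply - Price|  [with Supply=-5, Price=5]  = 10

10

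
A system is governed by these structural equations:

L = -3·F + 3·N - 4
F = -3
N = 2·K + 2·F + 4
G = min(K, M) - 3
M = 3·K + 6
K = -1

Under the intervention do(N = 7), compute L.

26

The intervention breaks the incoming arrows to N: N = 2·K + 2·F + 4 no longer applies, and N = 7.
L = -3·F + 3·N - 4  [with F=-3, N=7]  = 26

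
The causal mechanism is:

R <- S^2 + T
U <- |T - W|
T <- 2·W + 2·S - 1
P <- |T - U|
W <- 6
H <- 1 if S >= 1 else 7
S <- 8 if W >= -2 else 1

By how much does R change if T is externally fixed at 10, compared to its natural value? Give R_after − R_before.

do(T=10) replaces the equation T <- 2·W + 2·S - 1 with the constant T = 10.
S = 8 if W >= -2 else 1  [with W=6]  = 8
R = S^2 + T  [with S=8, T=10]  = 74
Without intervention: S = 8 if W >= -2 else 1  [with W=6]  = 8; T = 2·W + 2·S - 1  [with W=6, S=8]  = 27; R = S^2 + T  [with S=8, T=27]  = 91.
Change = 74 − 91 = -17.

-17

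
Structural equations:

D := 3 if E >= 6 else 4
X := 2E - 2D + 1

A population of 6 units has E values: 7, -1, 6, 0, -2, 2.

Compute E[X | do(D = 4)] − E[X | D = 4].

4.5

Every unit gets D=4 under the intervention. X values become 7, -9, 5, -7, -11, -3; E[X|do(D=4)] = -3.
Conditioning on D=4 selects the 4 unit(s) with E ∈ {-1, 0, -2, 2}. Their X values: -9, -7, -11, -3. Mean = -7.5.
Difference = -3 − (-7.5) = 4.5.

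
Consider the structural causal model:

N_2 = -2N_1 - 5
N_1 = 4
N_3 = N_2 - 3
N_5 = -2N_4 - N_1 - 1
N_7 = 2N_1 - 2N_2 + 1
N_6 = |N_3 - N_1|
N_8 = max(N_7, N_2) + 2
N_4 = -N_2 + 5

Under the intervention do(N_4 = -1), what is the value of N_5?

Intervening sets N_4 = -1 and removes its equation (N_4 = -N_2 + 5).
N_5 = -2N_4 - N_1 - 1  [with N_4=-1, N_1=4]  = -3

-3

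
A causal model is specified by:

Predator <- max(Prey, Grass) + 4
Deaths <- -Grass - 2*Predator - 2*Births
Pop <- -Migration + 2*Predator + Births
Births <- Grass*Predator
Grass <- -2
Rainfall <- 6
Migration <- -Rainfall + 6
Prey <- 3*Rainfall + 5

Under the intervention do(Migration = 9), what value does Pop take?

do(Migration=9) replaces the equation Migration <- -Rainfall + 6 with the constant Migration = 9.
Prey = 3*Rainfall + 5  [with Rainfall=6]  = 23
Predator = max(Prey, Grass) + 4  [with Prey=23, Grass=-2]  = 27
Births = Grass*Predator  [with Grass=-2, Predator=27]  = -54
Pop = -Migration + 2*Predator + Births  [with Migration=9, Predator=27, Births=-54]  = -9

-9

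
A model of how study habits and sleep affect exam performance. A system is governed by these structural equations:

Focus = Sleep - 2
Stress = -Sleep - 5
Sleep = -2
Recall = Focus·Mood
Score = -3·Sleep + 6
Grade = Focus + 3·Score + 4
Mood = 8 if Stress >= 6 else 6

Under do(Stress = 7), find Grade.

Under do(Stress=7), the mechanism Stress = -Sleep - 5 is discarded; Stress is fixed at 7.
No directed path runs from Stress to Grade, so Grade keeps its natural value.
Focus = Sleep - 2  [with Sleep=-2]  = -4
Score = -3·Sleep + 6  [with Sleep=-2]  = 12
Grade = Focus + 3·Score + 4  [with Focus=-4, Score=12]  = 36

36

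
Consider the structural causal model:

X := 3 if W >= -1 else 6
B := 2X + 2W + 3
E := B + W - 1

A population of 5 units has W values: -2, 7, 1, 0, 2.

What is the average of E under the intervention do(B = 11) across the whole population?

11.6

Every unit gets B=11 under the intervention. E values become 8, 17, 11, 10, 12; E[E|do(B=11)] = 11.6.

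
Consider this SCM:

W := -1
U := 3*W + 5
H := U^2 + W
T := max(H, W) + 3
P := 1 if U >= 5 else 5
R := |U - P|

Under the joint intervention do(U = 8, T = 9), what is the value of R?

The joint intervention fixes U = 8, T = 9, removing each variable's own equation.
P = 1 if U >= 5 else 5  [with U=8]  = 1
R = |U - P|  [with U=8, P=1]  = 7

7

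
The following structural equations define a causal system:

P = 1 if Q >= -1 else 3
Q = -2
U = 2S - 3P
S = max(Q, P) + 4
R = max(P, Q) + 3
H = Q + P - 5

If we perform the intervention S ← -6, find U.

Under do(S=-6), the mechanism S = max(Q, P) + 4 is discarded; S is fixed at -6.
P = 1 if Q >= -1 else 3  [with Q=-2]  = 3
U = 2S - 3P  [with S=-6, P=3]  = -21

-21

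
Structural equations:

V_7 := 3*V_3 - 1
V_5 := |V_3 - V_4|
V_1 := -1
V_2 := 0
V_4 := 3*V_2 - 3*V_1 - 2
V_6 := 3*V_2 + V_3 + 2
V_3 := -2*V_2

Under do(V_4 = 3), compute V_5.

3

Intervening sets V_4 = 3 and removes its equation (V_4 := 3*V_2 - 3*V_1 - 2).
V_3 = -2*V_2  [with V_2=0]  = 0
V_5 = |V_3 - V_4|  [with V_3=0, V_4=3]  = 3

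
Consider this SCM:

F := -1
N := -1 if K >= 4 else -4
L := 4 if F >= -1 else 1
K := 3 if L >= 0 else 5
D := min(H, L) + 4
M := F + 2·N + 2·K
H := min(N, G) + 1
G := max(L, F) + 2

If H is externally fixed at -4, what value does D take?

0

do(H=-4) replaces the equation H := min(N, G) + 1 with the constant H = -4.
L = 4 if F >= -1 else 1  [with F=-1]  = 4
D = min(H, L) + 4  [with H=-4, L=4]  = 0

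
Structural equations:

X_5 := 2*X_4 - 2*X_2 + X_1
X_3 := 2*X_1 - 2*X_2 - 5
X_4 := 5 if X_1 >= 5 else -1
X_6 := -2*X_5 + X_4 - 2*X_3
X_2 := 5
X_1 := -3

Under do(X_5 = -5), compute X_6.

The intervention breaks the incoming arrows to X_5: X_5 := 2*X_4 - 2*X_2 + X_1 no longer applies, and X_5 = -5.
X_3 = 2*X_1 - 2*X_2 - 5  [with X_1=-3, X_2=5]  = -21
X_4 = 5 if X_1 >= 5 else -1  [with X_1=-3]  = -1
X_6 = -2*X_5 + X_4 - 2*X_3  [with X_5=-5, X_4=-1, X_3=-21]  = 51

51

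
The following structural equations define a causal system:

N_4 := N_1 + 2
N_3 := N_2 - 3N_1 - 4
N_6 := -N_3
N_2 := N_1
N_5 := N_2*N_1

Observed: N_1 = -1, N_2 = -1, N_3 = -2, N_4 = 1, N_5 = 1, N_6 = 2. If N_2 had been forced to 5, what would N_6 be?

Under do(N_2=5), the mechanism N_2 := N_1 is discarded; N_2 is fixed at 5.
N_3 = N_2 - 3N_1 - 4  [with N_2=5, N_1=-1]  = 4
N_6 = -N_3  [with N_3=4]  = -4

-4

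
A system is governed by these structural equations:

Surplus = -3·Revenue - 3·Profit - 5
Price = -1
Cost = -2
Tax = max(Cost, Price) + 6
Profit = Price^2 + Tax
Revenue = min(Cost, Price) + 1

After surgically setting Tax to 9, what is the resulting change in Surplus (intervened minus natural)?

Under do(Tax=9), the mechanism Tax = max(Cost, Price) + 6 is discarded; Tax is fixed at 9.
Revenue = min(Cost, Price) + 1  [with Cost=-2, Price=-1]  = -1
Profit = Price^2 + Tax  [with Price=-1, Tax=9]  = 10
Surplus = -3·Revenue - 3·Profit - 5  [with Revenue=-1, Profit=10]  = -32
Without intervention: Revenue = min(Cost, Price) + 1  [with Cost=-2, Price=-1]  = -1; Tax = max(Cost, Price) + 6  [with Cost=-2, Price=-1]  = 5; Profit = Price^2 + Tax  [with Price=-1, Tax=5]  = 6; Surplus = -3·Revenue - 3·Profit - 5  [with Revenue=-1, Profit=6]  = -20.
Change = -32 − (-20) = -12.

-12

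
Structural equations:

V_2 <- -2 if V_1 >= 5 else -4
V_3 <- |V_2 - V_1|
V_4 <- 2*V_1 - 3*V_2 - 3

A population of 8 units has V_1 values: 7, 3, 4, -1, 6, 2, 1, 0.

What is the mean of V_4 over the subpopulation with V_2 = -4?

12

Observing V_2=-4 restricts to units where V_2's equation naturally yields -4: V_1 ∈ {3, 4, -1, 2, 1, 0}. In that subpopulation V_4 = 15, 17, 7, 13, 11, 9, mean 12.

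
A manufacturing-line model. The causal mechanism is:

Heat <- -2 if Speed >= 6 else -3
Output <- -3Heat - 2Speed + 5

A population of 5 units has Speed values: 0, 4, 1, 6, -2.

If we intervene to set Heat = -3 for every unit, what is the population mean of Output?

10.4

The intervention sets Heat=-3 in all 5 units regardless of Speed. Recomputing Output per unit gives 14, 6, 12, 2, 18; average 10.4.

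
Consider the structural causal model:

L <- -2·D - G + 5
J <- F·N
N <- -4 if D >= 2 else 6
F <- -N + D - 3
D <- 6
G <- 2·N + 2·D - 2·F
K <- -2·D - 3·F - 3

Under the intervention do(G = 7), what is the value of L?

Intervening sets G = 7 and removes its equation (G <- 2·N + 2·D - 2·F).
L = -2·D - G + 5  [with D=6, G=7]  = -14

-14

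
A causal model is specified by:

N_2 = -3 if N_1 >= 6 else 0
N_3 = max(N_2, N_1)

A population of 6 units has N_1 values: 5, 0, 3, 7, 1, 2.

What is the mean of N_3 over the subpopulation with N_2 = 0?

E[N_3|N_2=0] averages over only the 5 units with N_2=0 (N_1 = 5, 0, 3, 1, 2): N_3 = 5, 0, 3, 1, 2, mean 2.2.

2.2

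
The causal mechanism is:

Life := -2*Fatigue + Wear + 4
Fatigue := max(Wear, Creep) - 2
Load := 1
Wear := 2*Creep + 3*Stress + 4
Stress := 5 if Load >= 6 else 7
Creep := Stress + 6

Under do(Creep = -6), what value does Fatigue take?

do(Creep=-6) replaces the equation Creep := Stress + 6 with the constant Creep = -6.
Stress = 5 if Load >= 6 else 7  [with Load=1]  = 7
Wear = 2*Creep + 3*Stress + 4  [with Creep=-6, Stress=7]  = 13
Fatigue = max(Wear, Creep) - 2  [with Wear=13, Creep=-6]  = 11

11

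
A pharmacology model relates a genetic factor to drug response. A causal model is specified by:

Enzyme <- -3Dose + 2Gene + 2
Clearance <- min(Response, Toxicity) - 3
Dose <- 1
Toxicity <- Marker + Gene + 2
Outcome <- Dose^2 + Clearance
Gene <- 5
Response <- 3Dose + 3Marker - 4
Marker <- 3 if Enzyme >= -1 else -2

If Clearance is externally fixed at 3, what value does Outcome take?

do(Clearance=3) replaces the equation Clearance <- min(Response, Toxicity) - 3 with the constant Clearance = 3.
Outcome = Dose^2 + Clearance  [with Dose=1, Clearance=3]  = 4

4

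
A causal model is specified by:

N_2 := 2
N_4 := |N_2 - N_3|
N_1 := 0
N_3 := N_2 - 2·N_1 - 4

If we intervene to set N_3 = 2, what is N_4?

0

The intervention breaks the incoming arrows to N_3: N_3 := N_2 - 2·N_1 - 4 no longer applies, and N_3 = 2.
N_4 = |N_2 - N_3|  [with N_2=2, N_3=2]  = 0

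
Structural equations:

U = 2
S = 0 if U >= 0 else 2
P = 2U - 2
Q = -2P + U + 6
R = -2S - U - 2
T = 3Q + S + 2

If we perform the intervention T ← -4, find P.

do(T=-4) replaces the equation T = 3Q + S + 2 with the constant T = -4.
P is not downstream of the intervention, so its value is determined by the original equations.
P = 2U - 2  [with U=2]  = 2

2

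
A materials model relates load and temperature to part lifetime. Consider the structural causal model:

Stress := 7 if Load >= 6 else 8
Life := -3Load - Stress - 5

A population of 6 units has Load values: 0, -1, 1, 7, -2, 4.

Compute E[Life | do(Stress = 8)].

-17.5

Every unit gets Stress=8 under the intervention. Life values become -13, -10, -16, -34, -7, -25; E[Life|do(Stress=8)] = -17.5.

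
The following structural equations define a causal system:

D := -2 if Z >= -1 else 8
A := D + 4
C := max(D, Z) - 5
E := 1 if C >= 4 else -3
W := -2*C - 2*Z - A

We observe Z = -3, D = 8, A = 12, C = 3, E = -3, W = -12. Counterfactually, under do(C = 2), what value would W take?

Under do(C=2), the mechanism C := max(D, Z) - 5 is discarded; C is fixed at 2.
D = -2 if Z >= -1 else 8  [with Z=-3]  = 8
A = D + 4  [with D=8]  = 12
W = -2*C - 2*Z - A  [with C=2, Z=-3, A=12]  = -10

-10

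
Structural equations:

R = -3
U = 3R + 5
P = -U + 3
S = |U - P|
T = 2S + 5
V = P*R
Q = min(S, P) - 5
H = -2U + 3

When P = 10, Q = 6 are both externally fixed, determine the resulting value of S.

The joint intervention fixes P = 10, Q = 6, removing each variable's own equation.
U = 3R + 5  [with R=-3]  = -4
S = |U - P|  [with U=-4, P=10]  = 14

14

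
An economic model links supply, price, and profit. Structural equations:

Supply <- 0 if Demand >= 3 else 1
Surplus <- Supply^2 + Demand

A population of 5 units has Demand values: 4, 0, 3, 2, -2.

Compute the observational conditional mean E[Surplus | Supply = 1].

1

E[Surplus|Supply=1] averages over only the 3 units with Supply=1 (Demand = 0, 2, -2): Surplus = 1, 3, -1, mean 1.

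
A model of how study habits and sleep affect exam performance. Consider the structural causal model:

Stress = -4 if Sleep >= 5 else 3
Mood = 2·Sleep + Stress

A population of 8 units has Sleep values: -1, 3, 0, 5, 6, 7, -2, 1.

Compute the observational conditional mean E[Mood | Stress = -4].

E[Mood|Stress=-4] averages over only the 3 units with Stress=-4 (Sleep = 5, 6, 7): Mood = 6, 8, 10, mean 8.

8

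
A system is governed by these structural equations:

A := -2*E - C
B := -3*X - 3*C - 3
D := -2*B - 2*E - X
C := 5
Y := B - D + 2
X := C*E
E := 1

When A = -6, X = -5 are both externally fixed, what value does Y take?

Under do(A = -6, X = -5), each intervened variable's structural equation is replaced by its fixed value.
B = -3*X - 3*C - 3  [with X=-5, C=5]  = -3
D = -2*B - 2*E - X  [with B=-3, E=1, X=-5]  = 9
Y = B - D + 2  [with B=-3, D=9]  = -10

-10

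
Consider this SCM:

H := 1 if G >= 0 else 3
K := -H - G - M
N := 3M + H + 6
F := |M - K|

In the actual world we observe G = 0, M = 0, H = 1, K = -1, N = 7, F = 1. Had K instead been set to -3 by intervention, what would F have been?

Under do(K=-3), the mechanism K := -H - G - M is discarded; K is fixed at -3.
F = |M - K|  [with M=0, K=-3]  = 3

3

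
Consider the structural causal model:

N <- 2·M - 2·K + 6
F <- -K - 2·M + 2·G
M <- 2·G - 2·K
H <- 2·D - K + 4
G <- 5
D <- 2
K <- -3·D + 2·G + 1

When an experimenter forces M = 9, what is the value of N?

Intervening sets M = 9 and removes its equation (M <- 2·G - 2·K).
K = -3·D + 2·G + 1  [with D=2, G=5]  = 5
N = 2·M - 2·K + 6  [with M=9, K=5]  = 14

14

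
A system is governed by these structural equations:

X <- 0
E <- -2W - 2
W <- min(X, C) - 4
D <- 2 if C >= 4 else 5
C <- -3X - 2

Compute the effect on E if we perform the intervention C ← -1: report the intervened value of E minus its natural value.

-2

do(C=-1) replaces the equation C <- -3X - 2 with the constant C = -1.
W = min(X, C) - 4  [with X=0, C=-1]  = -5
E = -2W - 2  [with W=-5]  = 8
Without intervention: C = -3X - 2  [with X=0]  = -2; W = min(X, C) - 4  [with X=0, C=-2]  = -6; E = -2W - 2  [with W=-6]  = 10.
Change = 8 − 10 = -2.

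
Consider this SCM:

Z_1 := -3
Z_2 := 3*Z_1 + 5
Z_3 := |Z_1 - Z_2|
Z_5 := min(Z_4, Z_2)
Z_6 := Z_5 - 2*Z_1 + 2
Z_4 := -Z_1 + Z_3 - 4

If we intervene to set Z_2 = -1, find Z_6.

7

Under do(Z_2=-1), the mechanism Z_2 := 3*Z_1 + 5 is discarded; Z_2 is fixed at -1.
Z_3 = |Z_1 - Z_2|  [with Z_1=-3, Z_2=-1]  = 2
Z_4 = -Z_1 + Z_3 - 4  [with Z_1=-3, Z_3=2]  = 1
Z_5 = min(Z_4, Z_2)  [with Z_4=1, Z_2=-1]  = -1
Z_6 = Z_5 - 2*Z_1 + 2  [with Z_5=-1, Z_1=-3]  = 7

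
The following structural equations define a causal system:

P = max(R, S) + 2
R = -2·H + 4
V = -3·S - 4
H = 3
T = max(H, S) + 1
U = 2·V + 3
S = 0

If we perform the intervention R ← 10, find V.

-4

Intervening sets R = 10 and removes its equation (R = -2·H + 4).
No directed path runs from R to V, so V keeps its natural value.
V = -3·S - 4  [with S=0]  = -4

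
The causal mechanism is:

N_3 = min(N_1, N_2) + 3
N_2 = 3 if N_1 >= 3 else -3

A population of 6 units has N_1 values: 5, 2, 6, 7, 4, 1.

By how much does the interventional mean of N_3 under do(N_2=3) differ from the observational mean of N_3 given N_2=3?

-0.5

The intervention sets N_2=3 in all 6 units regardless of N_1. Recomputing N_3 per unit gives 6, 5, 6, 6, 6, 4; average 5.5.
Conditioning on N_2=3 selects the 4 unit(s) with N_1 ∈ {5, 6, 7, 4}. Their N_3 values: 6, 6, 6, 6. Mean = 6.
Difference = 5.5 − 6 = -0.5.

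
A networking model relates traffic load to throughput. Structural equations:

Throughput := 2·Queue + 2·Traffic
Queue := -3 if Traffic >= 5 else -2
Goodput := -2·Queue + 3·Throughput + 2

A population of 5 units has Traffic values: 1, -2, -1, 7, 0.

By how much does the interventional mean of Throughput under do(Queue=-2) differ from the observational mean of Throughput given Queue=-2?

3

do(Queue=-2) breaks Queue's dependence on Traffic. With Queue=-2 fixed, Throughput across the units is -2, -8, -6, 10, -4, mean -2.
Conditioning on Queue=-2 selects the 4 unit(s) with Traffic ∈ {1, -2, -1, 0}. Their Throughput values: -2, -8, -6, -4. Mean = -5.
Difference = -2 − (-5) = 3.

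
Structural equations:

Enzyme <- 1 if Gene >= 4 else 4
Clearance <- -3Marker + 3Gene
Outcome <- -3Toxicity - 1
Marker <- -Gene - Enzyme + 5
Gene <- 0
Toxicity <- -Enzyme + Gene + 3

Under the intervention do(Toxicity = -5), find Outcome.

14

Under do(Toxicity=-5), the mechanism Toxicity <- -Enzyme + Gene + 3 is discarded; Toxicity is fixed at -5.
Outcome = -3Toxicity - 1  [with Toxicity=-5]  = 14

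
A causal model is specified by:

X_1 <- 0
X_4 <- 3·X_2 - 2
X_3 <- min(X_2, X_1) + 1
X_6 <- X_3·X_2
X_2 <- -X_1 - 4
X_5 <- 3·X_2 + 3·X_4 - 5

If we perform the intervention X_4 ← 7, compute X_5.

4

Intervening sets X_4 = 7 and removes its equation (X_4 <- 3·X_2 - 2).
X_2 = -X_1 - 4  [with X_1=0]  = -4
X_5 = 3·X_2 + 3·X_4 - 5  [with X_2=-4, X_4=7]  = 4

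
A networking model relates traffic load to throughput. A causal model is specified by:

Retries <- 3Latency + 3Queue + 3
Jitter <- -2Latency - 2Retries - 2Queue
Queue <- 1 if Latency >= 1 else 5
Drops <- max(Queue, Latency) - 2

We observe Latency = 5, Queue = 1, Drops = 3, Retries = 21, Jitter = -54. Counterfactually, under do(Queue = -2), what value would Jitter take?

do(Queue=-2) replaces the equation Queue <- 1 if Latency >= 1 else 5 with the constant Queue = -2.
Retries = 3Latency + 3Queue + 3  [with Latency=5, Queue=-2]  = 12
Jitter = -2Latency - 2Retries - 2Queue  [with Latency=5, Retries=12, Queue=-2]  = -30

-30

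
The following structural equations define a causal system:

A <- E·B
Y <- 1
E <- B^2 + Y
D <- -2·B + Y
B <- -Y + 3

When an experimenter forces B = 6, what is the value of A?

222

Under do(B=6), the mechanism B <- -Y + 3 is discarded; B is fixed at 6.
E = B^2 + Y  [with B=6, Y=1]  = 37
A = E·B  [with E=37, B=6]  = 222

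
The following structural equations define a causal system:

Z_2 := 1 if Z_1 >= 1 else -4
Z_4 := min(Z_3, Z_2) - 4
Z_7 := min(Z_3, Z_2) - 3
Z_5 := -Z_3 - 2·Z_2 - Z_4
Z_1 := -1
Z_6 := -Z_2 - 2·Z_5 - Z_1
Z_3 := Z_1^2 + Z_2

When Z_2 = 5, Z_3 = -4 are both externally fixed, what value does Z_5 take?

Under do(Z_2 = 5, Z_3 = -4), each intervened variable's structural equation is replaced by its fixed value.
Z_4 = min(Z_3, Z_2) - 4  [with Z_3=-4, Z_2=5]  = -8
Z_5 = -Z_3 - 2·Z_2 - Z_4  [with Z_3=-4, Z_2=5, Z_4=-8]  = 2

2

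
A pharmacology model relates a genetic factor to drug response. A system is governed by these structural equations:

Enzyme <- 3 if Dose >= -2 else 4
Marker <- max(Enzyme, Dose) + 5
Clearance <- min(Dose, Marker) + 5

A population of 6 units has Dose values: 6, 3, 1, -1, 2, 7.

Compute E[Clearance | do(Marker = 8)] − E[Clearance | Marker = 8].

Under do(Marker=8), Marker's equation is replaced by Marker=8 for every unit. Per-unit Clearance: 11, 8, 6, 4, 7, 12. Mean = 8.
Conditioning on Marker=8 selects the 4 unit(s) with Dose ∈ {3, 1, -1, 2}. Their Clearance values: 8, 6, 4, 7. Mean = 6.25.
Difference = 8 − 6.25 = 1.75.

1.75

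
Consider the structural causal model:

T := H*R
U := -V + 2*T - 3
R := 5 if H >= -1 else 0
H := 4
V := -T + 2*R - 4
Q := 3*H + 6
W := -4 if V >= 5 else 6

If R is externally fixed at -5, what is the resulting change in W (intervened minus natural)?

-10

Under do(R=-5), the mechanism R := 5 if H >= -1 else 0 is discarded; R is fixed at -5.
T = H*R  [with H=4, R=-5]  = -20
V = -T + 2*R - 4  [with T=-20, R=-5]  = 6
W = -4 if V >= 5 else 6  [with V=6]  = -4
Without intervention: R = 5 if H >= -1 else 0  [with H=4]  = 5; T = H*R  [with H=4, R=5]  = 20; V = -T + 2*R - 4  [with T=20, R=5]  = -14; W = -4 if V >= 5 else 6  [with V=-14]  = 6.
Change = -4 − 6 = -10.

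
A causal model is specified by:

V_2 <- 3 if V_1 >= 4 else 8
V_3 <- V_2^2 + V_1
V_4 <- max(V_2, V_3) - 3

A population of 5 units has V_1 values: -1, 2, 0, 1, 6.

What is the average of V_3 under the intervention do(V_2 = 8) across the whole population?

Under do(V_2=8), V_2's equation is replaced by V_2=8 for every unit. Per-unit V_3: 63, 66, 64, 65, 70. Mean = 65.6.

65.6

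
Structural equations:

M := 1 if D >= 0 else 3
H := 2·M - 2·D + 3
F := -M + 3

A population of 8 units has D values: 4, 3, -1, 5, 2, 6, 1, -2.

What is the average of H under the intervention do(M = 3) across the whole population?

Every unit gets M=3 under the intervention. H values become 1, 3, 11, -1, 5, -3, 7, 13; E[H|do(M=3)] = 4.5.

4.5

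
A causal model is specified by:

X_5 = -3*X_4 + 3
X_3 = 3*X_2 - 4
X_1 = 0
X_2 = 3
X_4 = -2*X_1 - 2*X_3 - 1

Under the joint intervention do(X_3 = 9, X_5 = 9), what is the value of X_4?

-19

The joint intervention fixes X_3 = 9, X_5 = 9, removing each variable's own equation.
X_4 = -2*X_1 - 2*X_3 - 1  [with X_1=0, X_3=9]  = -19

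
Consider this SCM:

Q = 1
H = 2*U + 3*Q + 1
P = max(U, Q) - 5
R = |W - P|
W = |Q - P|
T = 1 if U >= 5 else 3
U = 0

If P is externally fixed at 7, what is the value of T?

The intervention breaks the incoming arrows to P: P = max(U, Q) - 5 no longer applies, and P = 7.
T is not downstream of the intervention, so its value is determined by the original equations.
T = 1 if U >= 5 else 3  [with U=0]  = 3

3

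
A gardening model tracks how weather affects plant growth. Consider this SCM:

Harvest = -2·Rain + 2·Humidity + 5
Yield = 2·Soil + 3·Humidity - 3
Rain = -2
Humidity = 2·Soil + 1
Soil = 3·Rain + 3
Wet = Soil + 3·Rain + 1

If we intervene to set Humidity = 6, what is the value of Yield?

Intervening sets Humidity = 6 and removes its equation (Humidity = 2·Soil + 1).
Soil = 3·Rain + 3  [with Rain=-2]  = -3
Yield = 2·Soil + 3·Humidity - 3  [with Soil=-3, Humidity=6]  = 9

9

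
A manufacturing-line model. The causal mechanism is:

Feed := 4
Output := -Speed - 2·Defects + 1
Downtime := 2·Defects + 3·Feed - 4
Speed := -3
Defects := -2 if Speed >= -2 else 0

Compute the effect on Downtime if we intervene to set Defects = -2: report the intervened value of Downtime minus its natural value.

-4

do(Defects=-2) replaces the equation Defects := -2 if Speed >= -2 else 0 with the constant Defects = -2.
Downtime = 2·Defects + 3·Feed - 4  [with Defects=-2, Feed=4]  = 4
Without intervention: Defects = -2 if Speed >= -2 else 0  [with Speed=-3]  = 0; Downtime = 2·Defects + 3·Feed - 4  [with Defects=0, Feed=4]  = 8.
Change = 4 − 8 = -4.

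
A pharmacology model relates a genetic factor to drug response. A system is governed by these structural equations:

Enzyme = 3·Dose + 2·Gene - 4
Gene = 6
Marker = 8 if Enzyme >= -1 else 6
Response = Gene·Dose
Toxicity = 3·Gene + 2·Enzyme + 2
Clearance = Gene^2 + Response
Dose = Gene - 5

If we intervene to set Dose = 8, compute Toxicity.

84

Under do(Dose=8), the mechanism Dose = Gene - 5 is discarded; Dose is fixed at 8.
Enzyme = 3·Dose + 2·Gene - 4  [with Dose=8, Gene=6]  = 32
Toxicity = 3·Gene + 2·Enzyme + 2  [with Gene=6, Enzyme=32]  = 84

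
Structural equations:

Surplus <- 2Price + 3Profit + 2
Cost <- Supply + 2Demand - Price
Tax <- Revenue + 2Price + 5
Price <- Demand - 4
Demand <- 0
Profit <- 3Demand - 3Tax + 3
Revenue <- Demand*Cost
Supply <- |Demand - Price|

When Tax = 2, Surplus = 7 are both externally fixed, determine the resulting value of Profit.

-3

Under do(Tax = 2, Surplus = 7), each intervened variable's structural equation is replaced by its fixed value.
Profit = 3Demand - 3Tax + 3  [with Demand=0, Tax=2]  = -3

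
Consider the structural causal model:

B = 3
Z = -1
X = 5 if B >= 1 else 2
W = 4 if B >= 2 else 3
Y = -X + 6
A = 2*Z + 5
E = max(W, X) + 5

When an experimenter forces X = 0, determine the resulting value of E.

9

The intervention breaks the incoming arrows to X: X = 5 if B >= 1 else 2 no longer applies, and X = 0.
W = 4 if B >= 2 else 3  [with B=3]  = 4
E = max(W, X) + 5  [with W=4, X=0]  = 9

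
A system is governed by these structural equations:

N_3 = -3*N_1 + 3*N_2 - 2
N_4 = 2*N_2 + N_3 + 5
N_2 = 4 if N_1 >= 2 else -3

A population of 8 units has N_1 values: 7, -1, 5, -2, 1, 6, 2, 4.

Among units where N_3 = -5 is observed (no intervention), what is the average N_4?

E[N_4|N_3=-5] averages over only the 2 units with N_3=-5 (N_1 = 5, -2): N_4 = 8, -6, mean 1.

1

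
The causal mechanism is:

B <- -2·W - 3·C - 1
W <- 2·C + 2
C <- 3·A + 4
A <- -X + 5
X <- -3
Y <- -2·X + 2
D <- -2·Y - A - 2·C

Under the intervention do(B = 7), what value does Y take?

do(B=7) replaces the equation B <- -2·W - 3·C - 1 with the constant B = 7.
Y is not downstream of the intervention, so its value is determined by the original equations.
Y = -2·X + 2  [with X=-3]  = 8

8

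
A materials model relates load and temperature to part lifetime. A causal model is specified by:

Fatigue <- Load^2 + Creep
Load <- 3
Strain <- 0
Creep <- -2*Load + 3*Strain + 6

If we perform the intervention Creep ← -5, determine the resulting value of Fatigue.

The intervention breaks the incoming arrows to Creep: Creep <- -2*Load + 3*Strain + 6 no longer applies, and Creep = -5.
Fatigue = Load^2 + Creep  [with Load=3, Creep=-5]  = 4

4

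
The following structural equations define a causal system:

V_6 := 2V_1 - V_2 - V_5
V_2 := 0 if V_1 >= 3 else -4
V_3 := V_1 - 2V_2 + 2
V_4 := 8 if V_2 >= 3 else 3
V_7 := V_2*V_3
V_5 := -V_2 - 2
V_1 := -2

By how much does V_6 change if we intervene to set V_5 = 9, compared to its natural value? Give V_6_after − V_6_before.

-7

The intervention breaks the incoming arrows to V_5: V_5 := -V_2 - 2 no longer applies, and V_5 = 9.
V_2 = 0 if V_1 >= 3 else -4  [with V_1=-2]  = -4
V_6 = 2V_1 - V_2 - V_5  [with V_1=-2, V_2=-4, V_5=9]  = -9
Without intervention: V_2 = 0 if V_1 >= 3 else -4  [with V_1=-2]  = -4; V_5 = -V_2 - 2  [with V_2=-4]  = 2; V_6 = 2V_1 - V_2 - V_5  [with V_1=-2, V_2=-4, V_5=2]  = -2.
Change = -9 − (-2) = -7.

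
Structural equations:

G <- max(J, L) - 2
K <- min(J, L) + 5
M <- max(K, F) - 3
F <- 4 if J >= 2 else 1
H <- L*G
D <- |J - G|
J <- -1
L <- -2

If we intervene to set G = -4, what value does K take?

The intervention breaks the incoming arrows to G: G <- max(J, L) - 2 no longer applies, and G = -4.
K is not downstream of the intervention, so its value is determined by the original equations.
K = min(J, L) + 5  [with J=-1, L=-2]  = 3

3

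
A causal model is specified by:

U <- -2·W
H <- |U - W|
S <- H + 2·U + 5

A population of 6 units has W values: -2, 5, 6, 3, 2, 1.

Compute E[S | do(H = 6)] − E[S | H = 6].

Every unit gets H=6 under the intervention. S values become 19, -9, -13, -1, 3, 7; E[S|do(H=6)] = 1.
E[S|H=6] averages over only the 2 units with H=6 (W = -2, 2): S = 19, 3, mean 11.
Difference = 1 − 11 = -10.

-10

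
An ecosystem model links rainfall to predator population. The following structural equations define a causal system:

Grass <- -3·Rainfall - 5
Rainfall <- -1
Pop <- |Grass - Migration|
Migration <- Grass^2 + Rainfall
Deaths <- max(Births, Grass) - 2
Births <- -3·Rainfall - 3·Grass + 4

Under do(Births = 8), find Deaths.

6

The intervention breaks the incoming arrows to Births: Births <- -3·Rainfall - 3·Grass + 4 no longer applies, and Births = 8.
Grass = -3·Rainfall - 5  [with Rainfall=-1]  = -2
Deaths = max(Births, Grass) - 2  [with Births=8, Grass=-2]  = 6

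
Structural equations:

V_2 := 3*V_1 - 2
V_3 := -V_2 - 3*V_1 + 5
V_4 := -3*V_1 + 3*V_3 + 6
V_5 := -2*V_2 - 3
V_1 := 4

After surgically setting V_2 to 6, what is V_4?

Under do(V_2=6), the mechanism V_2 := 3*V_1 - 2 is discarded; V_2 is fixed at 6.
V_3 = -V_2 - 3*V_1 + 5  [with V_2=6, V_1=4]  = -13
V_4 = -3*V_1 + 3*V_3 + 6  [with V_1=4, V_3=-13]  = -45

-45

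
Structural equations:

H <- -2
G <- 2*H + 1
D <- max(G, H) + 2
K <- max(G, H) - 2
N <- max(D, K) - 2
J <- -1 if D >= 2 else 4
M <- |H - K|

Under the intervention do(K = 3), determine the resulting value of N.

1

Intervening sets K = 3 and removes its equation (K <- max(G, H) - 2).
G = 2*H + 1  [with H=-2]  = -3
D = max(G, H) + 2  [with G=-3, H=-2]  = 0
N = max(D, K) - 2  [with D=0, K=3]  = 1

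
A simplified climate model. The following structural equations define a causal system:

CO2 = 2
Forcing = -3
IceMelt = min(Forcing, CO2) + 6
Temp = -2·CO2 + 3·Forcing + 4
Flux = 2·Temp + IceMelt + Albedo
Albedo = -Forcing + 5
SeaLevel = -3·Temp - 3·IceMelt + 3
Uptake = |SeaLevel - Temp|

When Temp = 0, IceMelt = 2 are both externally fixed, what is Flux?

10

Under do(Temp = 0, IceMelt = 2), each intervened variable's structural equation is replaced by its fixed value.
Albedo = -Forcing + 5  [with Forcing=-3]  = 8
Flux = 2·Temp + IceMelt + Albedo  [with Temp=0, IceMelt=2, Albedo=8]  = 10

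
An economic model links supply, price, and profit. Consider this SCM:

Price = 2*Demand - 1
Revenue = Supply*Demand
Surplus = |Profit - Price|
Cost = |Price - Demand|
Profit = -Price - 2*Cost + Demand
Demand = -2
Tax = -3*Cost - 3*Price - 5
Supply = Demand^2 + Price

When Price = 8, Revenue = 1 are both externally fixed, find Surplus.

The joint intervention fixes Price = 8, Revenue = 1, removing each variable's own equation.
Cost = |Price - Demand|  [with Price=8, Demand=-2]  = 10
Profit = -Price - 2*Cost + Demand  [with Price=8, Cost=10, Demand=-2]  = -30
Surplus = |Profit - Price|  [with Profit=-30, Price=8]  = 38

38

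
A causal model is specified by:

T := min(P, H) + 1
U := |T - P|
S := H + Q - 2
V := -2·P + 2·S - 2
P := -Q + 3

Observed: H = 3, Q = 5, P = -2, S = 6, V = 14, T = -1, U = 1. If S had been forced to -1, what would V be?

0

Intervening sets S = -1 and removes its equation (S := H + Q - 2).
P = -Q + 3  [with Q=5]  = -2
V = -2·P + 2·S - 2  [with P=-2, S=-1]  = 0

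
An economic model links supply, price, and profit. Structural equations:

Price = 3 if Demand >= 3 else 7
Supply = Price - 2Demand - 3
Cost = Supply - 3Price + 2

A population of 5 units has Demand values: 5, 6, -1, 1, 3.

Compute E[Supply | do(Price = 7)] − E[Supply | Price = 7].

-5.6

The intervention sets Price=7 in all 5 units regardless of Demand. Recomputing Supply per unit gives -6, -8, 6, 2, -2; average -1.6.
E[Supply|Price=7] averages over only the 2 units with Price=7 (Demand = -1, 1): Supply = 6, 2, mean 4.
Difference = -1.6 − 4 = -5.6.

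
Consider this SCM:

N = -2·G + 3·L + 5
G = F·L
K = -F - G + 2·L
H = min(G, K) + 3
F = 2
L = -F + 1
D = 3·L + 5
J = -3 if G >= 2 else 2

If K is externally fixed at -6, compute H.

Under do(K=-6), the mechanism K = -F - G + 2·L is discarded; K is fixed at -6.
L = -F + 1  [with F=2]  = -1
G = F·L  [with F=2, L=-1]  = -2
H = min(G, K) + 3  [with G=-2, K=-6]  = -3

-3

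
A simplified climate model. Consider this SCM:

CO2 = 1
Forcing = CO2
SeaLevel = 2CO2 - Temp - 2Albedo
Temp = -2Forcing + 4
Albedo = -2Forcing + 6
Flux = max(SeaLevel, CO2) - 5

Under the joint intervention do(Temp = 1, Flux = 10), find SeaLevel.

-7

The joint intervention fixes Temp = 1, Flux = 10, removing each variable's own equation.
Forcing = CO2  [with CO2=1]  = 1
Albedo = -2Forcing + 6  [with Forcing=1]  = 4
SeaLevel = 2CO2 - Temp - 2Albedo  [with CO2=1, Temp=1, Albedo=4]  = -7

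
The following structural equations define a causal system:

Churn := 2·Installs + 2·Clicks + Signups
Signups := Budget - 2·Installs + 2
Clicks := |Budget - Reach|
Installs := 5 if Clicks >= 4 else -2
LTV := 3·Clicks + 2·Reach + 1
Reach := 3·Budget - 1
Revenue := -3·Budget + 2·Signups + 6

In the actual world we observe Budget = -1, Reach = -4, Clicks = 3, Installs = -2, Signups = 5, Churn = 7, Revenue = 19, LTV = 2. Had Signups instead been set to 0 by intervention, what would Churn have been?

2

The intervention breaks the incoming arrows to Signups: Signups := Budget - 2·Installs + 2 no longer applies, and Signups = 0.
Reach = 3·Budget - 1  [with Budget=-1]  = -4
Clicks = |Budget - Reach|  [with Budget=-1, Reach=-4]  = 3
Installs = 5 if Clicks >= 4 else -2  [with Clicks=3]  = -2
Churn = 2·Installs + 2·Clicks + Signups  [with Installs=-2, Clicks=3, Signups=0]  = 2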